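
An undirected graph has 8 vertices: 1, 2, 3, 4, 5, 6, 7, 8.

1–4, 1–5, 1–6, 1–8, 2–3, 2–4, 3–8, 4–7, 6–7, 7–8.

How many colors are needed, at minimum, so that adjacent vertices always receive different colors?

3

The cycle 8-1-4-2-3-8 has odd length 5, so it cannot be 2-colored; at least 3 colors are needed.
3 colors suffice: color red → {1, 3, 7}; color blue → {4, 5, 6, 8}; color green → {2}. Every edge joins two different colors.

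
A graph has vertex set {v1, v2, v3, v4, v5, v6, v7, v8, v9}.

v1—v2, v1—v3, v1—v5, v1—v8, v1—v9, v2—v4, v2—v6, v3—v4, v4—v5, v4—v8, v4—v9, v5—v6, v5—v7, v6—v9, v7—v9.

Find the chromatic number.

2

v1 and v2 are adjacent, so at least 2 colors are needed.
A valid assignment using 2 colors: v1=1, v2=2, v3=2, v4=1, v5=2, v6=1, v7=1, v8=2, v9=2. No two adjacent vertices share a color.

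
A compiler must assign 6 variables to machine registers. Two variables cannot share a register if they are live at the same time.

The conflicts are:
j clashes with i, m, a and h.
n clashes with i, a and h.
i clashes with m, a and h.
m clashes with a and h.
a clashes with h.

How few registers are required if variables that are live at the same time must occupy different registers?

j, i, m, a, h are mutually in conflict, so at least 5 registers are needed.
5 registers suffice: register 1 → {h}; register 2 → {a}; register 3 → {i}; register 4 → {n, m}; register 5 → {j}. Each listed conflict is separated.

5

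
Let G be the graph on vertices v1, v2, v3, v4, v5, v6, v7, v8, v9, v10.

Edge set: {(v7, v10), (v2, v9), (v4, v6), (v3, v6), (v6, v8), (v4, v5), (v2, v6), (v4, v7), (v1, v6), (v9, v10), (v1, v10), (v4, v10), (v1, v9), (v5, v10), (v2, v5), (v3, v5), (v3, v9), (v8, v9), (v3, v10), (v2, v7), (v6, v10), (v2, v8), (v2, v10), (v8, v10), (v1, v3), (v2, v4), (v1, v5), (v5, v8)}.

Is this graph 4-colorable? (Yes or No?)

Yes

The chromatic number is 4. v2, v5, v8, v10 are pairwise adjacent (a clique of size 4), so at least 4 colors are needed.
One proper 4-coloring: v1=2, v2=2, v3=4, v4=4, v5=3, v6=3, v7=3, v8=4, v9=3, v10=1.
That is already a proper 4-coloring.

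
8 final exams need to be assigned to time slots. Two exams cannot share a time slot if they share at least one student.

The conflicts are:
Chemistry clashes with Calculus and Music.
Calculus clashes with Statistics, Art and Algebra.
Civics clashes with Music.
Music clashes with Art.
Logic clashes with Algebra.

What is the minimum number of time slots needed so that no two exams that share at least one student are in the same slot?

Calculus and Statistics conflict, so at least 2 time slots are needed.
2 time slots suffice: Chemistry=2, Calculus=1, Civics=2, Statistics=2, Music=1, Logic=1, Art=2, Algebra=2. Every pair that conflicts lands in different time slots.

2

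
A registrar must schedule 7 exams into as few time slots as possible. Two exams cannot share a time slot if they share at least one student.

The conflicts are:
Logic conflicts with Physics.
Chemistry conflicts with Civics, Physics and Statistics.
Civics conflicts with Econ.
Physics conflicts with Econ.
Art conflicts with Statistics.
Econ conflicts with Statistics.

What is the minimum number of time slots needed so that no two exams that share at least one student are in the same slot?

2

Chemistry and Physics conflict, so at least 2 time slots are needed.
2 time slots suffice: time slot 1 → {Logic, Chemistry, Art, Econ}; time slot 2 → {Civics, Physics, Statistics}. Every pair that conflicts lands in different time slots.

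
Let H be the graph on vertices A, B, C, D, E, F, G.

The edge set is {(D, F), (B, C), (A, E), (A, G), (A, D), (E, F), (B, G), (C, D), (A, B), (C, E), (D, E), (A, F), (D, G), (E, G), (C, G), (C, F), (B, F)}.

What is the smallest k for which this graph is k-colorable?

A, D, E, F are mutually adjacent (a clique of size 4), so at least 4 colors are needed.
4 colors suffice: A=2, B=3, C=2, D=4, E=3, F=1, G=1. Every edge joins two different colors.

4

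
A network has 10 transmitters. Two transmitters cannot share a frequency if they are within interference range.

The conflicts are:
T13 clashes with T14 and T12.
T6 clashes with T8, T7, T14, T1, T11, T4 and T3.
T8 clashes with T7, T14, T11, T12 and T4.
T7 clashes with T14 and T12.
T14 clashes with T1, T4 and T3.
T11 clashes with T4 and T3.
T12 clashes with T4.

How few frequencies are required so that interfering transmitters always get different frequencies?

4

T6, T8, T14, T4 pairwise conflict, so at least 4 frequencies are needed.
4 frequencies suffice: frequency 1 → {T6, T12}; frequency 2 → {T14, T11}; frequency 3 → {T13, T8, T1, T3}; frequency 4 → {T7, T4}. Each listed conflict is separated.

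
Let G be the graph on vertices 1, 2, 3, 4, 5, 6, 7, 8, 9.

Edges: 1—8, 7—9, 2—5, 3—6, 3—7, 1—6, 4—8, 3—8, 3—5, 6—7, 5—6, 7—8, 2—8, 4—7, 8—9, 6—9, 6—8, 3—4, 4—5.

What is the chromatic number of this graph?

4

3, 4, 7, 8 form a clique, so at least 4 colors are needed.
4 colors suffice: 1=c, 2=b, 3=c, 4=b, 5=a, 6=b, 7=d, 8=a, 9=c. No two adjacent vertices share a color.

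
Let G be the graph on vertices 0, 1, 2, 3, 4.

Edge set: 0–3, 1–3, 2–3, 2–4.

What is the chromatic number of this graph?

2

2 and 3 are adjacent, so at least 2 colors are needed.
One proper 2-coloring: 0=blue, 1=blue, 2=blue, 3=red, 4=red. Each edge has distinct colors on its endpoints.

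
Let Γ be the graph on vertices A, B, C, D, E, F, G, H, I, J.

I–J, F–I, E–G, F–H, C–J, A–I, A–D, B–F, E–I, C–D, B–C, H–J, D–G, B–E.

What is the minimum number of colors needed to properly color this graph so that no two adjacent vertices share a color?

The cycle A-I-E-G-D-A has odd length 5, so it cannot be 2-colored; at least 3 colors are needed.
3 colors suffice: color 1 → {B, D, H, I}; color 2 → {A, C, E, F}; color 3 → {G, J}. Each edge has distinct colors on its endpoints.

3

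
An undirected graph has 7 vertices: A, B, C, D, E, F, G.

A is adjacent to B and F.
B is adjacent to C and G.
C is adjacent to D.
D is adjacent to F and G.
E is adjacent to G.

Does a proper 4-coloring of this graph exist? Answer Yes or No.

The chromatic number is 3. The cycle B-G-D-F-A-B has odd length 5, so it cannot be 2-colored; at least 3 colors are needed.
A valid assignment using 3 colors: A=green, B=red, C=blue, D=red, E=red, F=blue, G=blue.
Since 4 ≥ 3, a proper 4-coloring certainly exists.

Yes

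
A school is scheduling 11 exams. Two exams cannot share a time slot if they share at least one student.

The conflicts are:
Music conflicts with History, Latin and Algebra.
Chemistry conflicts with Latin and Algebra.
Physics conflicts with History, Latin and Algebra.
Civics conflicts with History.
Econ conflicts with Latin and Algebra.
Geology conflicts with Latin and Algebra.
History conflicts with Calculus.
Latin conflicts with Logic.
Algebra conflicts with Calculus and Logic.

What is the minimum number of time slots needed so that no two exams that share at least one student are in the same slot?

History and Calculus conflict, so at least 2 time slots are needed.
2 time slots suffice: time slot 1 → {History, Latin, Algebra}; time slot 2 → {Music, Chemistry, Physics, Civics, Econ, Geology, Calculus, Logic}. No two conflicting exams share a time slot.

2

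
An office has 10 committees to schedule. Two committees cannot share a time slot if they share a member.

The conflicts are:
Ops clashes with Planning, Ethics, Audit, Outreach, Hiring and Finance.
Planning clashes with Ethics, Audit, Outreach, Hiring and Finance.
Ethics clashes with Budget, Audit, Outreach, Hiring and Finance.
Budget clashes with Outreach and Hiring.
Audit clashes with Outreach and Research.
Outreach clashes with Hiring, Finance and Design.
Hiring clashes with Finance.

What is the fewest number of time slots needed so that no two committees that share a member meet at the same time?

6

Ops, Planning, Ethics, Outreach, Hiring, Finance all conflict with each other, so at least 6 time slots are needed.
A valid assignment using 6 time slots: Ops=3, Planning=4, Ethics=2, Budget=3, Audit=5, Outreach=1, Hiring=5, Finance=6, Research=1, Design=2. No two conflicting committees share a time slot.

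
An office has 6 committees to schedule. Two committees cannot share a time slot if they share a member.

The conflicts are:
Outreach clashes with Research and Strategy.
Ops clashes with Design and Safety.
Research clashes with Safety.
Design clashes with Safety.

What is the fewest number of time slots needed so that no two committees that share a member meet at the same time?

Ops, Design, Safety pairwise conflict, so at least 3 time slots are needed.
A valid assignment using 3 time slots: Outreach=1, Ops=2, Research=2, Strategy=2, Design=3, Safety=1. No two conflicting committees share a time slot.

3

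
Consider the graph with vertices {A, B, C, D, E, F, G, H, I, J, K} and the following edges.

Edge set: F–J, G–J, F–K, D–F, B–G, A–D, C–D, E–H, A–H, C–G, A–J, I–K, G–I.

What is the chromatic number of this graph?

The cycle G-J-F-K-I-G has odd length 5, so it cannot be 2-colored; at least 3 colors are needed.
3 colors suffice: color 1 → {A, E, F, G}; color 2 → {B, D, H, J, K}; color 3 → {C, I}. No two adjacent vertices share a color.

3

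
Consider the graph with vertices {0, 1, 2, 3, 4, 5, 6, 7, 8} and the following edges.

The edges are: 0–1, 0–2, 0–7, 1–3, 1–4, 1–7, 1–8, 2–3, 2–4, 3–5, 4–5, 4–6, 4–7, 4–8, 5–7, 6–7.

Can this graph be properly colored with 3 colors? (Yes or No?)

Yes

The chromatic number is 3. 0, 1, 7 are mutually adjacent, so at least 3 colors are needed.
3 colors suffice: 0=red, 1=blue, 2=blue, 3=red, 4=red, 5=blue, 6=blue, 7=green, 8=green.
That is already a proper 3-coloring.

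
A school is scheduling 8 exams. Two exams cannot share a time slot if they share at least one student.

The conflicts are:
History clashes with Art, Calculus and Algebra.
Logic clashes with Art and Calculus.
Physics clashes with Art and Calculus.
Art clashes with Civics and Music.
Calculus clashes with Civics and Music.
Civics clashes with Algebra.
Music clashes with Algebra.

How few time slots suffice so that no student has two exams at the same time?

2

History and Calculus conflict, so at least 2 time slots are needed.
2 time slots suffice: History=2, Logic=2, Physics=2, Art=1, Calculus=1, Civics=2, Music=2, Algebra=1. No two conflicting exams share a time slot.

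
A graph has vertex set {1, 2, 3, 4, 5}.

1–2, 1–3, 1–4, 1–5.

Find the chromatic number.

2

1 and 5 are adjacent, so at least 2 colors are needed.
2 colors suffice: color a → {1}; color b → {2, 3, 4, 5}. No two adjacent vertices share a color.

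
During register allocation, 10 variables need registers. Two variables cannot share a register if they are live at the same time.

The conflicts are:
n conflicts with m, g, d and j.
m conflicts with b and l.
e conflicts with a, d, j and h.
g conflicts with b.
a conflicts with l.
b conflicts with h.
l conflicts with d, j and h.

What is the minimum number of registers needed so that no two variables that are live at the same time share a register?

2

n and g conflict, so at least 2 registers are needed.
2 registers suffice: register 1 → {n, e, b, l}; register 2 → {m, g, a, d, j, h}. Every pair that conflicts lands in different registers.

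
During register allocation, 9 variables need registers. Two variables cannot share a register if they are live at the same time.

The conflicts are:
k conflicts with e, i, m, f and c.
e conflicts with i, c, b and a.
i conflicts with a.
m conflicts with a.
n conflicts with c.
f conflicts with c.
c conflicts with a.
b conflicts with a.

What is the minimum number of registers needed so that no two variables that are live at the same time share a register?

e, b, a all conflict with each other, so at least 3 registers are needed.
3 registers suffice: k=2, e=3, i=1, m=1, n=2, f=3, c=1, b=1, a=2. No two conflicting variables share a register.

3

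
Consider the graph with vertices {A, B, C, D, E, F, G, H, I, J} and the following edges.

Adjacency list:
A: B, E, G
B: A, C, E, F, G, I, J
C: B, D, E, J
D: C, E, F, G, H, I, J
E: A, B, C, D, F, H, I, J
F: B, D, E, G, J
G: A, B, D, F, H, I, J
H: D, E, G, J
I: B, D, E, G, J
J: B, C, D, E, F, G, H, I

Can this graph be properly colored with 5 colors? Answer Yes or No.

Yes

The chromatic number is 4. B, E, F, J are mutually adjacent (a clique of size 4), so at least 4 colors are needed.
4 colors suffice: A=2, B=3, C=4, D=3, E=1, F=4, G=1, H=4, I=4, J=2.
Since 5 ≥ 4, a proper 5-coloring certainly exists.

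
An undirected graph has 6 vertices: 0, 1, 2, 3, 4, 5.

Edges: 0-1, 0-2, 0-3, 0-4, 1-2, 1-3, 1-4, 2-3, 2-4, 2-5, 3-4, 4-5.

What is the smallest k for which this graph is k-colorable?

5

0, 1, 2, 3, 4 are pairwise adjacent (a clique of size 5), so at least 5 colors are needed.
5 colors suffice: 0=green, 1=yellow, 2=blue, 3=purple, 4=red, 5=green. Each edge has distinct colors on its endpoints.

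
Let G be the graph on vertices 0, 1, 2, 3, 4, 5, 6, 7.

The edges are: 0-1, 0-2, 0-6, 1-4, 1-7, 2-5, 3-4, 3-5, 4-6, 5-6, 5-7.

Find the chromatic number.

The cycle 7-5-3-4-1-7 has odd length 5, so it cannot be 2-colored; at least 3 colors are needed.
3 colors suffice: color red → {1, 5}; color blue → {0, 4, 7}; color green → {2, 3, 6}. Each edge has distinct colors on its endpoints.

3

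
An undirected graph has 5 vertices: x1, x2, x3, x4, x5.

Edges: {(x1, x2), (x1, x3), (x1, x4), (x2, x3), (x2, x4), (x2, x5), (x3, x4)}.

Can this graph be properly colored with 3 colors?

x1, x2, x3, x4 are mutually adjacent (a clique of size 4), so at least 4 colors are needed.
So 3 colors are not enough.

No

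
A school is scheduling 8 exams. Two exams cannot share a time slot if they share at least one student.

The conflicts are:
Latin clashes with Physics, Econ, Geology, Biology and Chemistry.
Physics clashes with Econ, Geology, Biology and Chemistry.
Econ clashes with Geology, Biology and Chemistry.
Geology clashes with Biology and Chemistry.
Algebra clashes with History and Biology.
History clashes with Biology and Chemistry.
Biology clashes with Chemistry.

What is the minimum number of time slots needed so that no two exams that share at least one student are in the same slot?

Latin, Physics, Econ, Geology, Biology, Chemistry all conflict with each other, so at least 6 time slots are needed.
6 time slots suffice: time slot 1 → {Biology}; time slot 2 → {Algebra, Chemistry}; time slot 3 → {Geology, History}; time slot 4 → {Physics}; time slot 5 → {Econ}; time slot 6 → {Latin}. Every pair that conflicts lands in different time slots.

6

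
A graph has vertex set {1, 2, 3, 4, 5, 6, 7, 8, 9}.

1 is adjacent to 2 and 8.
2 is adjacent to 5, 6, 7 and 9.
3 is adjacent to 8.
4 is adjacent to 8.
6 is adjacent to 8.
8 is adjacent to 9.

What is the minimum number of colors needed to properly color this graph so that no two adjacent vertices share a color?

2

4 and 8 are adjacent, so at least 2 colors are needed.
2 colors suffice: color red → {2, 8}; color blue → {1, 3, 4, 5, 6, 7, 9}. Each edge has distinct colors on its endpoints.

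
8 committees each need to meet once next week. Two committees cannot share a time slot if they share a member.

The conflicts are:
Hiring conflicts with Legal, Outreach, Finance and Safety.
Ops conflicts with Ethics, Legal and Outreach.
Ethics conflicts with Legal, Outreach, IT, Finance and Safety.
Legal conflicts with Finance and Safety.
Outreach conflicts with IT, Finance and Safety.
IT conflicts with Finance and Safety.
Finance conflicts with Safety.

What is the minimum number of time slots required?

5

Ethics, Outreach, IT, Finance, Safety are mutually in conflict, so at least 5 time slots are needed.
5 time slots suffice: Hiring=1, Ops=3, Ethics=1, Legal=2, Outreach=2, IT=5, Finance=4, Safety=3. Every pair that conflicts lands in different time slots.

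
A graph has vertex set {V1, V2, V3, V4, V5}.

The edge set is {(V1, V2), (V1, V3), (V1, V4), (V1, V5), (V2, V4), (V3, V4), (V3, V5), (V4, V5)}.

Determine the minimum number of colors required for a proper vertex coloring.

4

V1, V3, V4, V5 form a clique, so at least 4 colors are needed.
4 colors suffice: color 1 → {V4}; color 2 → {V1}; color 3 → {V2, V3}; color 4 → {V5}. Every edge joins two different colors.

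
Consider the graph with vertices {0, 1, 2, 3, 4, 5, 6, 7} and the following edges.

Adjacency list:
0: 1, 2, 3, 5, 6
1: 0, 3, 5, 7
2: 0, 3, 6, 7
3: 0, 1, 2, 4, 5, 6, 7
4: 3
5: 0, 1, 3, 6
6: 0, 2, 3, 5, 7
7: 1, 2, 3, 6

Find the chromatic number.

4

2, 3, 6, 7 form a clique, so at least 4 colors are needed.
A valid assignment using 4 colors: 0=b, 1=c, 2=d, 3=a, 4=b, 5=d, 6=c, 7=b. Every edge joins two different colors.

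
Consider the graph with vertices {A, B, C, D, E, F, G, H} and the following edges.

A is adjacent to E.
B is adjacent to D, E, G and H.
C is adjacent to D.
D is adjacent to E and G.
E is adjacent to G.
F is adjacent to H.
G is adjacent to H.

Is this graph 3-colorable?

No

B, D, E, G are mutually adjacent (a clique of size 4), so at least 4 colors are needed.
So 3 colors are not enough.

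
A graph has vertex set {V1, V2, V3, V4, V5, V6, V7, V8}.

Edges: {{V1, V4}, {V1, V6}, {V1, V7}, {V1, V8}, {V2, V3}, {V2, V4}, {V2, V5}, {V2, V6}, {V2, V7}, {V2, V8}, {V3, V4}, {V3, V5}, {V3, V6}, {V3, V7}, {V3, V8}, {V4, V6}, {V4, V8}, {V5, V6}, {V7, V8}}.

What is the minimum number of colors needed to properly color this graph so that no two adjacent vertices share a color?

4

V2, V3, V4, V8 are pairwise adjacent (a clique of size 4), so at least 4 colors are needed.
4 colors suffice: color R → {V1, V2}; color B → {V3}; color G → {V6, V8}; color Y → {V4, V5, V7}. Each edge has distinct colors on its endpoints.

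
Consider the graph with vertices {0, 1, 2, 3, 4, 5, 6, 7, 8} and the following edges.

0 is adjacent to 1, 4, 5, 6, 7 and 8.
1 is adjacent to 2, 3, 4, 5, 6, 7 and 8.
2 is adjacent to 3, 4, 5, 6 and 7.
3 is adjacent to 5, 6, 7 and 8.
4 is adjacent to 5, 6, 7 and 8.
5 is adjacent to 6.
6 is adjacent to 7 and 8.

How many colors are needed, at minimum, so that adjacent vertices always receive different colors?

0, 1, 4, 6, 8 form a clique, so at least 5 colors are needed.
5 colors suffice: color a → {1}; color b → {6}; color c → {3, 4}; color d → {5, 7, 8}; color e → {0, 2}. No two adjacent vertices share a color.

5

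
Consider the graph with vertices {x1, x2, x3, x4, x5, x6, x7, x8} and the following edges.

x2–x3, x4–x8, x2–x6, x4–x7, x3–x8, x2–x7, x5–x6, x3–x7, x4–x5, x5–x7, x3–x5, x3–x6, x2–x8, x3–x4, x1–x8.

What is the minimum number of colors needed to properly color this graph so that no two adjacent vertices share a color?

x3, x4, x5, x7 are pairwise adjacent (a clique of size 4), so at least 4 colors are needed.
4 colors suffice: color 1 → {x1, x3}; color 2 → {x2, x5}; color 3 → {x6, x7, x8}; color 4 → {x4}. No two adjacent vertices share a color.

4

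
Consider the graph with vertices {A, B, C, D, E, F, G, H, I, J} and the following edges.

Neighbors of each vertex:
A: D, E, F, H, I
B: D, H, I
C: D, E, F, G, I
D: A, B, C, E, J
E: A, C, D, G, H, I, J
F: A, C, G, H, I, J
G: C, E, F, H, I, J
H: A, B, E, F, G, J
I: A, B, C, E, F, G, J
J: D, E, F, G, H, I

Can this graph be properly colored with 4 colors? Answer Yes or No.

The chromatic number is 4. C, F, G, I are pairwise adjacent (a clique of size 4), so at least 4 colors are needed.
One proper 4-coloring: A=3, B=2, C=3, D=1, E=2, F=2, G=4, H=1, I=1, J=3.
That is already a proper 4-coloring.

Yes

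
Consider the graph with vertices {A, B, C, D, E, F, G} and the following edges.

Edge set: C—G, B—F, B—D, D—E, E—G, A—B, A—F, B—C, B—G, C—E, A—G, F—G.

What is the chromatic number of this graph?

4

A, B, F, G are mutually adjacent (a clique of size 4), so at least 4 colors are needed.
4 colors suffice: color 1 → {D, G}; color 2 → {B, E}; color 3 → {A, C}; color 4 → {F}. No two adjacent vertices share a color.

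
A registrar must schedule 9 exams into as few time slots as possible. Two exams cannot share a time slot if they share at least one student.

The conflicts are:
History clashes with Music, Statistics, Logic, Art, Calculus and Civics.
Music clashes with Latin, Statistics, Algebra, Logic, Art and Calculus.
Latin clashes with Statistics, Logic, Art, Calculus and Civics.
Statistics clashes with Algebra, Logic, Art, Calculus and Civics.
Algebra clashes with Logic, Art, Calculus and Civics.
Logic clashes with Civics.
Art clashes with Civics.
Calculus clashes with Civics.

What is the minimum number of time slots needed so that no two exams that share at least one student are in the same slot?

4

Statistics, Algebra, Logic, Civics all conflict with each other, so at least 4 time slots are needed.
4 time slots suffice: History=4, Music=2, Latin=4, Statistics=1, Algebra=4, Logic=3, Art=3, Calculus=3, Civics=2. Every pair that conflicts lands in different time slots.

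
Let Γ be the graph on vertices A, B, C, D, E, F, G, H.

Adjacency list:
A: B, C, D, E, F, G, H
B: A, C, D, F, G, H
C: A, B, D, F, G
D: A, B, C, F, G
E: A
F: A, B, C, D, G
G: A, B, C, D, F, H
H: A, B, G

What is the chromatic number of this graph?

6

A, B, C, D, F, G form a clique, so at least 6 colors are needed.
6 colors suffice: color 1 → {A}; color 2 → {E, G}; color 3 → {B}; color 4 → {D, H}; color 5 → {C}; color 6 → {F}. Every edge joins two different colors.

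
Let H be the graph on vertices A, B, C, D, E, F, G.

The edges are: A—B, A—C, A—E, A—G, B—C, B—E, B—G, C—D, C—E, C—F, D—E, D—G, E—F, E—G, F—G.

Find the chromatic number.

A, B, E, G form a clique, so at least 4 colors are needed.
One proper 4-coloring: A=3, B=4, C=2, D=3, E=1, F=3, G=2. Each edge has distinct colors on its endpoints.

4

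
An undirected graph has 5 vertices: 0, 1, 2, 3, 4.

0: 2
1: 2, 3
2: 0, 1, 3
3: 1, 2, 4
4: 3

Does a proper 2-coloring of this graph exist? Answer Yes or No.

1, 2, 3 are mutually adjacent, so at least 3 colors are needed.
So 2 colors are not enough.

No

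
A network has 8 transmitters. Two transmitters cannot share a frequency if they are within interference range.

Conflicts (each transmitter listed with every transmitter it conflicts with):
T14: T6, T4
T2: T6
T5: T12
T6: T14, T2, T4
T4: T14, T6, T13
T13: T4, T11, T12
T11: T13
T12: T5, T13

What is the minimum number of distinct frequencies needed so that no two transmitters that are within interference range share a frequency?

3

T14, T6, T4 are mutually in conflict, so at least 3 frequencies are needed.
3 frequencies suffice: T14=3, T2=1, T5=2, T6=2, T4=1, T13=2, T11=1, T12=1. Every pair that conflicts lands in different frequencies.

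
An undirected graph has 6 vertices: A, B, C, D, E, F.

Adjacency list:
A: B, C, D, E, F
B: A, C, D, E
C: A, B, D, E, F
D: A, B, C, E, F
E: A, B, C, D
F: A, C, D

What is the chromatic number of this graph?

A, B, C, D, E form a clique, so at least 5 colors are needed.
5 colors suffice: color 1 → {A}; color 2 → {D}; color 3 → {C}; color 4 → {E, F}; color 5 → {B}. Every edge joins two different colors.

5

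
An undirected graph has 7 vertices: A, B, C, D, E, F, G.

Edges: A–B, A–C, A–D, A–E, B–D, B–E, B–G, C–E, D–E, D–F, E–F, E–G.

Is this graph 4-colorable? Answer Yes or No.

The chromatic number is 4. A, B, D, E form a clique, so at least 4 colors are needed.
A valid assignment using 4 colors: A=3, B=4, C=2, D=2, E=1, F=3, G=2.
That is already a proper 4-coloring.

Yes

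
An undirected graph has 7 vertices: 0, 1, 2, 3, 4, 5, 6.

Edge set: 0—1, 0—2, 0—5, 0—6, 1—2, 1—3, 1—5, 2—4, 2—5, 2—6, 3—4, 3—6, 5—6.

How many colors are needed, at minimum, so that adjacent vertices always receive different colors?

4

0, 1, 2, 5 are mutually adjacent (a clique of size 4), so at least 4 colors are needed.
4 colors suffice: color a → {2, 3}; color b → {0, 4}; color c → {5}; color d → {1, 6}. Each edge has distinct colors on its endpoints.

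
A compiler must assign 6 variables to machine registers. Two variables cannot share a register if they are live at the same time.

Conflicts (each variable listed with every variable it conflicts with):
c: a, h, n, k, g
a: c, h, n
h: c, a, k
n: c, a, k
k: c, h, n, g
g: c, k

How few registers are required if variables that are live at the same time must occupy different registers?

c, a, h are mutually in conflict, so at least 3 registers are needed.
3 registers suffice: register 1 → {c}; register 2 → {a, k}; register 3 → {h, n, g}. No two conflicting variables share a register.

3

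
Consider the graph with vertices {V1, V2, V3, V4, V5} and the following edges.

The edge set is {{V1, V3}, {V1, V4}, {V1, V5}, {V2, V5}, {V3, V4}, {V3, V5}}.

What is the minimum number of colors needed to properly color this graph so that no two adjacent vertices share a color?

3

V1, V3, V5 form a triangle, so at least 3 colors are needed.
One proper 3-coloring: V1=G, V2=B, V3=B, V4=R, V5=R. No two adjacent vertices share a color.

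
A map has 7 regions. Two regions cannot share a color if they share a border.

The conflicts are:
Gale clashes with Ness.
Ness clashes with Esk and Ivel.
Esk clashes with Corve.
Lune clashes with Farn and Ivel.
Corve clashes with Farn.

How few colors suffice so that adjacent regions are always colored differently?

2

Ness and Ivel conflict, so at least 2 colors are needed.
A valid assignment using 2 colors: Gale=2, Ness=1, Esk=2, Lune=1, Corve=1, Farn=2, Ivel=2. No two conflicting regions share a color.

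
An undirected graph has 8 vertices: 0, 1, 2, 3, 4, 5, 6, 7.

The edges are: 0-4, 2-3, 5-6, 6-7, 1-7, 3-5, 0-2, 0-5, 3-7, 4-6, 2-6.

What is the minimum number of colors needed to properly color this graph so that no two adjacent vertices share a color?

2 and 6 are adjacent, so at least 2 colors are needed.
2 colors suffice: 0=red, 1=red, 2=blue, 3=red, 4=blue, 5=blue, 6=red, 7=blue. Each edge has distinct colors on its endpoints.

2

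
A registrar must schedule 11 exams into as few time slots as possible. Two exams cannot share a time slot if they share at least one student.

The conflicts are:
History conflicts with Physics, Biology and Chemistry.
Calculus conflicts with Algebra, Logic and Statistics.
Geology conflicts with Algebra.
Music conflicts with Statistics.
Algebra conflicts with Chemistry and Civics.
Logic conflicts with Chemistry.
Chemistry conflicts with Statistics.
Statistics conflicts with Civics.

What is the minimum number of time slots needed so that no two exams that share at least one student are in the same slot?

Logic and Chemistry conflict, so at least 2 time slots are needed.
2 time slots suffice: time slot 1 → {Calculus, Geology, Music, Physics, Biology, Chemistry, Civics}; time slot 2 → {History, Algebra, Logic, Statistics}. Each listed conflict is separated.

2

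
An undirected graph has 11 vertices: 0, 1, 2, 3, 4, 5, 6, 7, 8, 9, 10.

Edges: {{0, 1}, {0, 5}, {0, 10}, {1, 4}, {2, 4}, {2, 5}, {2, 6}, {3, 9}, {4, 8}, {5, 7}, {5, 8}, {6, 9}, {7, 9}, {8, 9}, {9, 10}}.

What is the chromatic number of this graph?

3

The cycle 6-9-7-5-2-6 has odd length 5, so it cannot be 2-colored; at least 3 colors are needed.
One proper 3-coloring: 0=b, 1=c, 2=b, 3=b, 4=a, 5=a, 6=c, 7=b, 8=b, 9=a, 10=c. No two adjacent vertices share a color.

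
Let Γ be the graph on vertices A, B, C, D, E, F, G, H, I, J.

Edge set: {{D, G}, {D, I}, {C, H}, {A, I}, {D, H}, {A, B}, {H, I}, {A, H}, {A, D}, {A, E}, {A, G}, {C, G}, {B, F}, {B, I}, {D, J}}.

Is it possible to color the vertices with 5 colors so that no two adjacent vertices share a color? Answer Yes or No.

Yes

The chromatic number is 4. A, D, H, I are mutually adjacent (a clique of size 4), so at least 4 colors are needed.
One proper 4-coloring: A=1, B=2, C=1, D=2, E=2, F=1, G=3, H=3, I=4, J=1.
Since 5 ≥ 4, a proper 5-coloring certainly exists.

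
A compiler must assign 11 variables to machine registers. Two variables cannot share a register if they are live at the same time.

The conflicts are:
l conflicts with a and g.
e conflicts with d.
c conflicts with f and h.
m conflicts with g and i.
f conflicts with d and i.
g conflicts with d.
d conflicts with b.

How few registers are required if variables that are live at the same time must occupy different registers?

The cycle f-i-m-g-d-f has odd length 5, so it cannot be 2-colored; at least 3 registers are needed.
3 registers suffice: register 1 → {l, c, m, d}; register 2 → {e, a, f, g, h, b}; register 3 → {i}. No two conflicting variables share a register.

3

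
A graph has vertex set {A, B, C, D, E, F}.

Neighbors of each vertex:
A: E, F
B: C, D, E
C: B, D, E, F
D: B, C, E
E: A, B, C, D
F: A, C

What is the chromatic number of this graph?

4

B, C, D, E are pairwise adjacent (a clique of size 4), so at least 4 colors are needed.
One proper 4-coloring: A=red, B=green, C=red, D=yellow, E=blue, F=blue. No two adjacent vertices share a color.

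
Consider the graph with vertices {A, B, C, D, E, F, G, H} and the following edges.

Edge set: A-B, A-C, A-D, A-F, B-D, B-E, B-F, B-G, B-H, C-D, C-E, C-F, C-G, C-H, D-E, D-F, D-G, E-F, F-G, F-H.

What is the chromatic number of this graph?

4

A, C, D, F form a clique, so at least 4 colors are needed.
One proper 4-coloring: A=yellow, B=blue, C=blue, D=green, E=yellow, F=red, G=yellow, H=green. Each edge has distinct colors on its endpoints.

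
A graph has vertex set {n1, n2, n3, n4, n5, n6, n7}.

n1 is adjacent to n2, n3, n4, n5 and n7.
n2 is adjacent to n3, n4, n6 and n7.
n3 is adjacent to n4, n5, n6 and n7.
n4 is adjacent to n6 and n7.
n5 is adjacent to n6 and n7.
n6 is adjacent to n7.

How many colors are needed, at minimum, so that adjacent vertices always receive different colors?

5

n2, n3, n4, n6, n7 are pairwise adjacent (a clique of size 5), so at least 5 colors are needed.
5 colors suffice: color 1 → {n3}; color 2 → {n7}; color 3 → {n2, n5}; color 4 → {n1, n6}; color 5 → {n4}. No two adjacent vertices share a color.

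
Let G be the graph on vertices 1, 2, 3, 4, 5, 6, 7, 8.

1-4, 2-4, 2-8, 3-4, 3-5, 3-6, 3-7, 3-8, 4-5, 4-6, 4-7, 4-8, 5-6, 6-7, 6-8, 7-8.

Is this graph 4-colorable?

No

3, 4, 6, 7, 8 are pairwise adjacent (a clique of size 5), so at least 5 colors are needed.
So 4 colors are not enough.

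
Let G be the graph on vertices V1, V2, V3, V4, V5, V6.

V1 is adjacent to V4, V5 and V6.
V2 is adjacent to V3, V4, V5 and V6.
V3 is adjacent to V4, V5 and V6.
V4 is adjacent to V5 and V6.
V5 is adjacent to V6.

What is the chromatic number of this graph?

5

V2, V3, V4, V5, V6 are mutually adjacent (a clique of size 5), so at least 5 colors are needed.
A valid assignment using 5 colors: V1=4, V2=4, V3=5, V4=1, V5=3, V6=2. Every edge joins two different colors.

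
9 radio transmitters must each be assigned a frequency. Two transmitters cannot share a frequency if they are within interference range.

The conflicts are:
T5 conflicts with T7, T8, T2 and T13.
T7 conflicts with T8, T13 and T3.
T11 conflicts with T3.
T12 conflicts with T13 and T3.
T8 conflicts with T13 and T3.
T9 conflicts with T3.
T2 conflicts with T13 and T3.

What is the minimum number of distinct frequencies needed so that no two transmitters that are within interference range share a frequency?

4

T5, T7, T8, T13 are mutually in conflict, so at least 4 frequencies are needed.
4 frequencies suffice: frequency 1 → {T13, T3}; frequency 2 → {T7, T11, T12, T9, T2}; frequency 3 → {T5}; frequency 4 → {T8}. Every pair that conflicts lands in different frequencies.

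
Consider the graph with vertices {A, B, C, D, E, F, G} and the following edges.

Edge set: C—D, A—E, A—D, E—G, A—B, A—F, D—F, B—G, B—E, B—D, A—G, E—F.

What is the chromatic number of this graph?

A, B, E, G are pairwise adjacent (a clique of size 4), so at least 4 colors are needed.
4 colors suffice: A=1, B=3, C=1, D=2, E=2, F=3, G=4. No two adjacent vertices share a color.

4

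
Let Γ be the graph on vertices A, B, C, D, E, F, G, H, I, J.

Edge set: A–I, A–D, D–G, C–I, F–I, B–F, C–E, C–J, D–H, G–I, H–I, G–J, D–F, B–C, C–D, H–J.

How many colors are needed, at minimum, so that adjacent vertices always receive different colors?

F and I are adjacent, so at least 2 colors are needed.
2 colors suffice: color 1 → {A, C, F, G, H}; color 2 → {B, D, E, I, J}. Each edge has distinct colors on its endpoints.

2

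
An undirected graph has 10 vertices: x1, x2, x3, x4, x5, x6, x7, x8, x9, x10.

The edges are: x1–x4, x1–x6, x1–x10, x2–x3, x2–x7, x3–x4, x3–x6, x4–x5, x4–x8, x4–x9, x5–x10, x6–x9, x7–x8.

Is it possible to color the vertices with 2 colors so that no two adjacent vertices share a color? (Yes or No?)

No

The cycle x7-x8-x4-x3-x2-x7 has odd length 5, so it cannot be 2-colored; at least 3 colors are needed.
So 2 colors are not enough.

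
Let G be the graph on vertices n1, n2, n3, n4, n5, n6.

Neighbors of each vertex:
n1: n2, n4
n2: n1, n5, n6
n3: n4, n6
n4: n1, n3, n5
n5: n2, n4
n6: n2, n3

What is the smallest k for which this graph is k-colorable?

3

The cycle n4-n5-n2-n6-n3-n4 has odd length 5, so it cannot be 2-colored; at least 3 colors are needed.
3 colors suffice: color red → {n2, n4}; color blue → {n1, n3, n5}; color green → {n6}. Each edge has distinct colors on its endpoints.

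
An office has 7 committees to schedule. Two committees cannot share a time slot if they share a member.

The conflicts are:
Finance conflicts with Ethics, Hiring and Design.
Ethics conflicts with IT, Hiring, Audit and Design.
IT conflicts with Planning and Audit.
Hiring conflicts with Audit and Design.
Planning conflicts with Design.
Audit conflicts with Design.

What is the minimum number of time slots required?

4

Finance, Ethics, Hiring, Design are mutually in conflict, so at least 4 time slots are needed.
4 time slots suffice: time slot 1 → {Ethics, Planning}; time slot 2 → {IT, Design}; time slot 3 → {Hiring}; time slot 4 → {Finance, Audit}. No two conflicting committees share a time slot.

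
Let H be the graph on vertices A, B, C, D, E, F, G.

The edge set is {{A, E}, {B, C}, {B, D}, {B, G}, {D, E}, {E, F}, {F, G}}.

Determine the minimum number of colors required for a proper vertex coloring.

3

The cycle F-G-B-D-E-F has odd length 5, so it cannot be 2-colored; at least 3 colors are needed.
3 colors suffice: color 1 → {B, E}; color 2 → {A, C, D, F}; color 3 → {G}. Each edge has distinct colors on its endpoints.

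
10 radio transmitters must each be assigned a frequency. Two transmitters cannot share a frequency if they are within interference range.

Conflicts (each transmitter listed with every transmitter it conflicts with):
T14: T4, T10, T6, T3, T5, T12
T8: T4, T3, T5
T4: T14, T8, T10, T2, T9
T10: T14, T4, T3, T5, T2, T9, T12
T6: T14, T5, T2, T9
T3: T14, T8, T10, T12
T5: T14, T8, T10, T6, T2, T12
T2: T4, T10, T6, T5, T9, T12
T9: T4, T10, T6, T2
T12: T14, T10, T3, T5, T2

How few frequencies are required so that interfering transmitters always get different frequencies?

T4, T10, T2, T9 pairwise conflict, so at least 4 frequencies are needed.
4 frequencies suffice: frequency 1 → {T8, T10, T6}; frequency 2 → {T14, T2}; frequency 3 → {T4, T3, T5}; frequency 4 → {T9, T12}. Every pair that conflicts lands in different frequencies.

4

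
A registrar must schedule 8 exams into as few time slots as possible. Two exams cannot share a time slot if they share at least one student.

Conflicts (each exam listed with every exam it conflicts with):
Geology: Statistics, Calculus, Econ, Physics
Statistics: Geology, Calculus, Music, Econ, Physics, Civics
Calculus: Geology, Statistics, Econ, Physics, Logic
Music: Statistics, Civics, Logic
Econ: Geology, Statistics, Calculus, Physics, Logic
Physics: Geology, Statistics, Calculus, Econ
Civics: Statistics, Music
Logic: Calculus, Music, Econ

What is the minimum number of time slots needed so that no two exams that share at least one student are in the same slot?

5

Geology, Statistics, Calculus, Econ, Physics all conflict with each other, so at least 5 time slots are needed.
5 time slots suffice: time slot 1 → {Statistics, Logic}; time slot 2 → {Music, Econ}; time slot 3 → {Calculus, Civics}; time slot 4 → {Physics}; time slot 5 → {Geology}. Each listed conflict is separated.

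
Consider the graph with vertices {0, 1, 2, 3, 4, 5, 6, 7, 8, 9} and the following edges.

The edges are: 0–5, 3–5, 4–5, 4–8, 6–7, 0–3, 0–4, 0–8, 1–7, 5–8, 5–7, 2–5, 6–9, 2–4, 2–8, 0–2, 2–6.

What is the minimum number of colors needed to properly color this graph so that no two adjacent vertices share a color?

0, 2, 4, 5, 8 are mutually adjacent (a clique of size 5), so at least 5 colors are needed.
A valid assignment using 5 colors: 0=b, 1=a, 2=c, 3=c, 4=e, 5=a, 6=a, 7=b, 8=d, 9=b. No two adjacent vertices share a color.

5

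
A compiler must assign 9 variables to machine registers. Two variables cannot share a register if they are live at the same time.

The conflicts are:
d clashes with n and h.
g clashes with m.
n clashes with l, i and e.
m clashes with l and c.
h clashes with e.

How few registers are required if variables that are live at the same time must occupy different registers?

m and l conflict, so at least 2 registers are needed.
A valid assignment using 2 registers: d=2, g=2, n=1, m=1, l=2, i=2, h=1, e=2, c=2. No two conflicting variables share a register.

2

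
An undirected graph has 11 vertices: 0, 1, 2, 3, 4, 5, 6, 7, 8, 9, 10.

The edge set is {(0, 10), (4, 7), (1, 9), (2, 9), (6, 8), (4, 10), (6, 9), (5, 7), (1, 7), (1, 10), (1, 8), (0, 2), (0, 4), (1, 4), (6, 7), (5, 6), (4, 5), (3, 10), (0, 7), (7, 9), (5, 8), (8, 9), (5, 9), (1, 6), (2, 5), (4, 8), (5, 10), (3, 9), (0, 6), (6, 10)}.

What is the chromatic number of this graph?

5, 6, 8, 9 are mutually adjacent (a clique of size 4), so at least 4 colors are needed.
A valid assignment using 4 colors: 0=a, 1=a, 2=b, 3=a, 4=b, 5=a, 6=b, 7=d, 8=d, 9=c, 10=c. No two adjacent vertices share a color.

4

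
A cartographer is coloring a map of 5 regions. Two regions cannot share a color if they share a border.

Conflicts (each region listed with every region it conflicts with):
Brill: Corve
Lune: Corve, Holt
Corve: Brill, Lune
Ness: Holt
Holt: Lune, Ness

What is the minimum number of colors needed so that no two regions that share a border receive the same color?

Lune and Corve conflict, so at least 2 colors are needed.
2 colors suffice: color 1 → {Corve, Holt}; color 2 → {Brill, Lune, Ness}. No two conflicting regions share a color.

2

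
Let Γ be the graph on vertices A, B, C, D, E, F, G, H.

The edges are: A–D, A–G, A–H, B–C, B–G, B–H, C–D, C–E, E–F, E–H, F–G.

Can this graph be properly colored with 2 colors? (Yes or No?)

No

The cycle H-A-D-C-B-H has odd length 5, so it cannot be 2-colored; at least 3 colors are needed.
So 2 colors are not enough.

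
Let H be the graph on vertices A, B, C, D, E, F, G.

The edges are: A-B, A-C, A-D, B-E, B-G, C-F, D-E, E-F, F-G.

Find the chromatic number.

The cycle F-E-B-A-C-F has odd length 5, so it cannot be 2-colored; at least 3 colors are needed.
3 colors suffice: A=2, B=1, C=3, D=1, E=2, F=1, G=2. Each edge has distinct colors on its endpoints.

3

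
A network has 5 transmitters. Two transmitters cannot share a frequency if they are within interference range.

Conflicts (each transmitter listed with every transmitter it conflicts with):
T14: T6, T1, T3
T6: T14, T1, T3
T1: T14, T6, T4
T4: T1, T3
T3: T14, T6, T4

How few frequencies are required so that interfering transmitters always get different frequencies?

T14, T6, T3 are mutually in conflict, so at least 3 frequencies are needed.
3 frequencies suffice: frequency 1 → {T6, T4}; frequency 2 → {T1, T3}; frequency 3 → {T14}. No two conflicting transmitters share a frequency.

3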